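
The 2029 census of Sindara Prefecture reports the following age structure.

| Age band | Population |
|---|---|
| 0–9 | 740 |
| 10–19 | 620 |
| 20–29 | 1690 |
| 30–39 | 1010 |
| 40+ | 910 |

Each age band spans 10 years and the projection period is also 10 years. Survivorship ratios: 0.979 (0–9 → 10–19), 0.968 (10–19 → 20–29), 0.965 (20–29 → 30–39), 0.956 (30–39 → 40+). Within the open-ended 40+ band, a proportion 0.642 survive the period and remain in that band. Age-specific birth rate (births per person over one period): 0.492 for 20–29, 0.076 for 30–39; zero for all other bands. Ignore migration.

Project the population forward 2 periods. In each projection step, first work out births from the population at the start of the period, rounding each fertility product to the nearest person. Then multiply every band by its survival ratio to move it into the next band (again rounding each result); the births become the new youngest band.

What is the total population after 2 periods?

Period 1:
Births: 1690 × 0.492 = 831 ; 1010 × 0.076 = 77 ⇒ total 908
10–19: 740 × 0.979 = 724
20–29: 620 × 0.968 = 600
30–39: 1690 × 0.965 = 1631
40+: 1010 × 0.956 + 910 × 0.642 = 966 + 584 = 1550
Population now: 0–9=908, 10–19=724, 20–29=600, 30–39=1631, 40+=1550
Period 2:
Births: 600 × 0.492 = 295 ; 1631 × 0.076 = 124 ⇒ total 419
10–19: 908 × 0.979 = 889
20–29: 724 × 0.968 = 701
30–39: 600 × 0.965 = 579
40+: 1631 × 0.956 + 1550 × 0.642 = 1559 + 995 = 2554
Population now: 0–9=419, 10–19=889, 20–29=701, 30–39=579, 40+=2554
Total after period 2: 419 + 889 + 701 + 579 + 2554 = 5142

5142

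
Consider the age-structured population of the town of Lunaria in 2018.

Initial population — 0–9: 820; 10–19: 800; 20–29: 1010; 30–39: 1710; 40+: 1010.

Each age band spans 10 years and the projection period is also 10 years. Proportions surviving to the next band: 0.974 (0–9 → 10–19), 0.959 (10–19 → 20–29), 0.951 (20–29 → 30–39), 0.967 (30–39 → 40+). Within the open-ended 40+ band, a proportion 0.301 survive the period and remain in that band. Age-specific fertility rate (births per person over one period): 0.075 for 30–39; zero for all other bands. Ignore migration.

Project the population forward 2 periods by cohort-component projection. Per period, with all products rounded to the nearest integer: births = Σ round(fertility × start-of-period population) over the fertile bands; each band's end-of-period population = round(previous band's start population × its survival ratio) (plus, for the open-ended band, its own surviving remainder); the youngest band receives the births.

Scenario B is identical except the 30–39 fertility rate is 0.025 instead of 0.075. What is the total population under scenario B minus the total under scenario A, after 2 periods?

Period 1:
Births: 1710 * 0.075 = 128
10–19: 820 * 0.974 = 799
20–29: 800 * 0.959 = 767
30–39: 1010 * 0.951 = 961
40+: 1710 * 0.967 + 1010 * 0.301 = 1654 + 304 = 1958
End of period: [128, 799, 767, 961, 1958]
Period 2:
Births: 961 * 0.075 = 72
10–19: 128 * 0.974 = 125
20–29: 799 * 0.959 = 766
30–39: 767 * 0.951 = 729
40+: 961 * 0.967 + 1958 * 0.301 = 929 + 589 = 1518
End of period: [72, 125, 766, 729, 1518]
Scenario A total after 2 periods: 3210
Scenario B projection —
Period 1:
Births: 1710 * 0.025 = 43
10–19: 820 * 0.974 = 799
20–29: 800 * 0.959 = 767
30–39: 1010 * 0.951 = 961
40+: 1710 * 0.967 + 1010 * 0.301 = 1654 + 304 = 1958
End of period: [43, 799, 767, 961, 1958]
Period 2:
Births: 961 * 0.025 = 24
10–19: 43 * 0.974 = 42
20–29: 799 * 0.959 = 766
30–39: 767 * 0.951 = 729
40+: 961 * 0.967 + 1958 * 0.301 = 929 + 589 = 1518
End of period: [24, 42, 766, 729, 1518]
Scenario B total after 2 periods: 3079
Difference B − A = 3079 − 3210 = -131

-131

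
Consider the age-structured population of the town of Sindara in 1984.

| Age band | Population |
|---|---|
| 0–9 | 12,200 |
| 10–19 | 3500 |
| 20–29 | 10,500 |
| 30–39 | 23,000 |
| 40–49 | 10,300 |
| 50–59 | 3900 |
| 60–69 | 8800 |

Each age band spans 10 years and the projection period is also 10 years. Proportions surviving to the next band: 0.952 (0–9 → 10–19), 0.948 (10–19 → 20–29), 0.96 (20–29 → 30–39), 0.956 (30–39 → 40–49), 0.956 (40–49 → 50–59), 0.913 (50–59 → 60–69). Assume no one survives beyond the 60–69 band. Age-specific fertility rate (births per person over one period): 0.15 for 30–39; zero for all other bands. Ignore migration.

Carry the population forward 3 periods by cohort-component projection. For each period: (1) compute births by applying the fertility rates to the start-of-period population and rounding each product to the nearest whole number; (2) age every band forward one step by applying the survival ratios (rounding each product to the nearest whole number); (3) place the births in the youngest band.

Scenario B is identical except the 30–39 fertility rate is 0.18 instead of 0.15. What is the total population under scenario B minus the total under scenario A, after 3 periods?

Period 1.
Births: 23000 * 0.15 = 3450
10–19: 12200 * 0.952 = 11614
20–29: 3500 * 0.948 = 3318
30–39: 10500 * 0.96 = 10080
40–49: 23000 * 0.956 = 21988
50–59: 10300 * 0.956 = 9847
60–69: 3900 * 0.913 = 3561
Population now: 0–9=3450, 10–19=11614, 20–29=3318, 30–39=10080, 40–49=21988, 50–59=9847, 60–69=3561
Period 2.
Births: 10080 * 0.15 = 1512
10–19: 3450 * 0.952 = 3284
20–29: 11614 * 0.948 = 11010
30–39: 3318 * 0.96 = 3185
40–49: 10080 * 0.956 = 9636
50–59: 21988 * 0.956 = 21021
60–69: 9847 * 0.913 = 8990
Population now: 0–9=1512, 10–19=3284, 20–29=11010, 30–39=3185, 40–49=9636, 50–59=21021, 60–69=8990
Period 3.
Births: 3185 * 0.15 = 478
10–19: 1512 * 0.952 = 1439
20–29: 3284 * 0.948 = 3113
30–39: 11010 * 0.96 = 10570
40–49: 3185 * 0.956 = 3045
50–59: 9636 * 0.956 = 9212
60–69: 21021 * 0.913 = 19192
Population now: 0–9=478, 10–19=1439, 20–29=3113, 30–39=10570, 40–49=3045, 50–59=9212, 60–69=19192
Scenario A total after 3 periods: 47049
Scenario B projection —
Period 1.
Births: 23000 * 0.18 = 4140
10–19: 12200 * 0.952 = 11614
20–29: 3500 * 0.948 = 3318
30–39: 10500 * 0.96 = 10080
40–49: 23000 * 0.956 = 21988
50–59: 10300 * 0.956 = 9847
60–69: 3900 * 0.913 = 3561
Population now: 0–9=4140, 10–19=11614, 20–29=3318, 30–39=10080, 40–49=21988, 50–59=9847, 60–69=3561
Period 2.
Births: 10080 * 0.18 = 1814
10–19: 4140 * 0.952 = 3941
20–29: 11614 * 0.948 = 11010
30–39: 3318 * 0.96 = 3185
40–49: 10080 * 0.956 = 9636
50–59: 21988 * 0.956 = 21021
60–69: 9847 * 0.913 = 8990
Population now: 0–9=1814, 10–19=3941, 20–29=11010, 30–39=3185, 40–49=9636, 50–59=21021, 60–69=8990
Period 3.
Births: 3185 * 0.18 = 573
10–19: 1814 * 0.952 = 1727
20–29: 3941 * 0.948 = 3736
30–39: 11010 * 0.96 = 10570
40–49: 3185 * 0.956 = 3045
50–59: 9636 * 0.956 = 9212
60–69: 21021 * 0.913 = 19192
Population now: 0–9=573, 10–19=1727, 20–29=3736, 30–39=10570, 40–49=3045, 50–59=9212, 60–69=19192
Scenario B total after 3 periods: 48055
Difference B − A = 48055 − 47049 = 1006

1006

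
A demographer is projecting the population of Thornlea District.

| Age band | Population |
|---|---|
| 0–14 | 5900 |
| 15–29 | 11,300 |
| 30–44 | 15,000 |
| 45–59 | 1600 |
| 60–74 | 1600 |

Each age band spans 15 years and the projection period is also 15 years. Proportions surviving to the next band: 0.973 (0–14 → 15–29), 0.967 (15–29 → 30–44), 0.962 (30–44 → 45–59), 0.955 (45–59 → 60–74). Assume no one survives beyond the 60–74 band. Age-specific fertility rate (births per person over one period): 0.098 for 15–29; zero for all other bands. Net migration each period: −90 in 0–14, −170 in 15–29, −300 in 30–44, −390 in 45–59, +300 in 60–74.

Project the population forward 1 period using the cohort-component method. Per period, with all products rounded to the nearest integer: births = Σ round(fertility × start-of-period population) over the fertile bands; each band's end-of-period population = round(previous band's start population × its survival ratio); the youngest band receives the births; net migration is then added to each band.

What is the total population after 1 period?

(Groups numbered youngest = 1 to oldest = 5.)
After projecting period 1:
Births: 11300 × 0.098 = 1107
Group 2: 5900 × 0.973 = 5741
Group 3: 11300 × 0.967 = 10927
Group 4: 15000 × 0.962 = 14430
Group 5: 1600 × 0.955 = 1528
Net migration: Group 1 − 90 → 1017; Group 2 − 170 → 5571; Group 3 − 300 → 10627; Group 4 − 390 → 14040; Group 5 + 300 → 1828
Population now: 0–14=1017, 15–29=5571, 30–44=10627, 45–59=14040, 60–74=1828
Total after period 1: 1017 + 5571 + 10627 + 14040 + 1828 = 33083

33083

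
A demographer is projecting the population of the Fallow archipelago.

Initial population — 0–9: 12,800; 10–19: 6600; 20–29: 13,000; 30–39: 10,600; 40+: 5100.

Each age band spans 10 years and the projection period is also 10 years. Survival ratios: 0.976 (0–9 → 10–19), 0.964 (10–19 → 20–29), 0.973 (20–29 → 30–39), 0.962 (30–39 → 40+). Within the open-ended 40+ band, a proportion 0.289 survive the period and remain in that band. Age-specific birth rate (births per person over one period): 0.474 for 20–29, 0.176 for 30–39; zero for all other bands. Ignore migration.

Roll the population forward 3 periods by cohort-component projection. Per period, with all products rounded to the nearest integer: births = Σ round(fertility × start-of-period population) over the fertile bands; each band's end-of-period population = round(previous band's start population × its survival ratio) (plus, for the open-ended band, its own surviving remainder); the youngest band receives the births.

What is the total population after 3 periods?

41630

After projecting period 1:
Births: 13000 × 0.474 = 6162  |  10600 × 0.176 = 1866 → 8028
10–19: 12800 × 0.976 = 12493
20–29: 6600 × 0.964 = 6362
30–39: 13000 × 0.973 = 12649
40+: 10600 × 0.962 + 5100 × 0.289 = 10197 + 1474 = 11671
Population now: 0–9=8028, 10–19=12493, 20–29=6362, 30–39=12649, 40+=11671
After projecting period 2:
Births: 6362 × 0.474 = 3016  |  12649 × 0.176 = 2226 → 5242
10–19: 8028 × 0.976 = 7835
20–29: 12493 × 0.964 = 12043
30–39: 6362 × 0.973 = 6190
40+: 12649 × 0.962 + 11671 × 0.289 = 12168 + 3373 = 15541
Population now: 0–9=5242, 10–19=7835, 20–29=12043, 30–39=6190, 40+=15541
After projecting period 3:
Births: 12043 × 0.474 = 5708  |  6190 × 0.176 = 1089 → 6797
10–19: 5242 × 0.976 = 5116
20–29: 7835 × 0.964 = 7553
30–39: 12043 × 0.973 = 11718
40+: 6190 × 0.962 + 15541 × 0.289 = 5955 + 4491 = 10446
Population now: 0–9=6797, 10–19=5116, 20–29=7553, 30–39=11718, 40+=10446
Total after period 3: 6797 + 5116 + 7553 + 11718 + 10446 = 41630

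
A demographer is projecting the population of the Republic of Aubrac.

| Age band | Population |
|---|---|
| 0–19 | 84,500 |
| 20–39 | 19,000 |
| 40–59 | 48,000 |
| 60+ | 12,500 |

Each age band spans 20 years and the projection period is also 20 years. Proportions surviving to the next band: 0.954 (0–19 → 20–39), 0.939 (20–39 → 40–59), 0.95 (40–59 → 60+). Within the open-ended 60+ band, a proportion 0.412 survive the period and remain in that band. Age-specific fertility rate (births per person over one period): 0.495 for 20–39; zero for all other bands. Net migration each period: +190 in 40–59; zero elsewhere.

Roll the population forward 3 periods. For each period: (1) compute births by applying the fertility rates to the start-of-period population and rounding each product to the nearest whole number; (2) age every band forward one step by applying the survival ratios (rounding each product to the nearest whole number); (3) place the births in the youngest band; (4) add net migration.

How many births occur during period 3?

4441

Call the bands 1 to 4, youngest first.
[period 1]
Births: 19000 * 0.495 = 9405
Band 2: 84500 * 0.954 = 80613
Band 3: 19000 * 0.939 = 17841
Band 4: 48000 * 0.95 + 12500 * 0.412 = 45600 + 5150 = 50750
Net migration: Band 3 + 190 → 18031
End of period: [9405, 80613, 18031, 50750]
[period 2]
Births: 80613 * 0.495 = 39903
Band 2: 9405 * 0.954 = 8972
Band 3: 80613 * 0.939 = 75696
Band 4: 18031 * 0.95 + 50750 * 0.412 = 17129 + 20909 = 38038
Net migration: Band 3 + 190 → 75886
End of period: [39903, 8972, 75886, 38038]
[period 3]
Births: 8972 * 0.495 = 4441
Band 2: 39903 * 0.954 = 38067
Band 3: 8972 * 0.939 = 8425
Band 4: 75886 * 0.95 + 38038 * 0.412 = 72092 + 15672 = 87764
Net migration: Band 3 + 190 → 8615
End of period: [4441, 38067, 8615, 87764]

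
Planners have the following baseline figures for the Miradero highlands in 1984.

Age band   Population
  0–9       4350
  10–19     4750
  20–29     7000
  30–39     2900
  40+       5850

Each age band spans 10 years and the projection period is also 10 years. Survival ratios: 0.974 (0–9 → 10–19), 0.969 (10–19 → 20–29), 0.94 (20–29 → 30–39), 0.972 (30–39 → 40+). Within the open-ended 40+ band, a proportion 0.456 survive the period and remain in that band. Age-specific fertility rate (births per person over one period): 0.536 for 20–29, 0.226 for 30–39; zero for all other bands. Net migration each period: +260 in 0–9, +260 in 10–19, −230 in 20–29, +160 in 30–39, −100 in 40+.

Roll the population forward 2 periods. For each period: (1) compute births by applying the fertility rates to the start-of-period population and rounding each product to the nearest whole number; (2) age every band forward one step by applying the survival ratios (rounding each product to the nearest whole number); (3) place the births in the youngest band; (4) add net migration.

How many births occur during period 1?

4407

Period 1.
Births: 7000 × 0.536 = 3752, 2900 × 0.226 = 655 → 4407
10–19: 4350 × 0.974 = 4237
20–29: 4750 × 0.969 = 4603
30–39: 7000 × 0.94 = 6580
40+: 2900 × 0.972 + 5850 × 0.456 = 2819 + 2668 = 5487
Net migration: 0–9 + 260 → 4667; 10–19 + 260 → 4497; 20–29 − 230 → 4373; 30–39 + 160 → 6740; 40+ − 100 → 5387
→ [4667, 4497, 4373, 6740, 5387]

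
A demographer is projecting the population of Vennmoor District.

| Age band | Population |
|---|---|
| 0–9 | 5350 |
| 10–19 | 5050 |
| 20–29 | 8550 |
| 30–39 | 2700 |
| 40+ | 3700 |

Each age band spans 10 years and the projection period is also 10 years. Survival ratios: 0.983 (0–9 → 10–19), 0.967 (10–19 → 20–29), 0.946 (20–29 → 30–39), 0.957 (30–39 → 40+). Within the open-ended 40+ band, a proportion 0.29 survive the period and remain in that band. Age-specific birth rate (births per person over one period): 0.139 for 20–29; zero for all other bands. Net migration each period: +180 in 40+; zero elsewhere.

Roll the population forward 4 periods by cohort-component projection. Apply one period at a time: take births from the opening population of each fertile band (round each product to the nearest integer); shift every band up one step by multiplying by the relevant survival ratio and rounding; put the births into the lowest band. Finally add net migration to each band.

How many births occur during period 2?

After projecting period 1:
Births: 8550 * 0.139 = 1188
10–19: 5350 * 0.983 = 5259
20–29: 5050 * 0.967 = 4883
30–39: 8550 * 0.946 = 8088
40+: 2700 * 0.957 + 3700 * 0.29 = 2584 + 1073 = 3657
Net migration: 40+ + 180 → 3837
→ [1188, 5259, 4883, 8088, 3837]
After projecting period 2:
Births: 4883 * 0.139 = 679
10–19: 1188 * 0.983 = 1168
20–29: 5259 * 0.967 = 5085
30–39: 4883 * 0.946 = 4619
40+: 8088 * 0.957 + 3837 * 0.29 = 7740 + 1113 = 8853
Net migration: 40+ + 180 → 9033
→ [679, 1168, 5085, 4619, 9033]

679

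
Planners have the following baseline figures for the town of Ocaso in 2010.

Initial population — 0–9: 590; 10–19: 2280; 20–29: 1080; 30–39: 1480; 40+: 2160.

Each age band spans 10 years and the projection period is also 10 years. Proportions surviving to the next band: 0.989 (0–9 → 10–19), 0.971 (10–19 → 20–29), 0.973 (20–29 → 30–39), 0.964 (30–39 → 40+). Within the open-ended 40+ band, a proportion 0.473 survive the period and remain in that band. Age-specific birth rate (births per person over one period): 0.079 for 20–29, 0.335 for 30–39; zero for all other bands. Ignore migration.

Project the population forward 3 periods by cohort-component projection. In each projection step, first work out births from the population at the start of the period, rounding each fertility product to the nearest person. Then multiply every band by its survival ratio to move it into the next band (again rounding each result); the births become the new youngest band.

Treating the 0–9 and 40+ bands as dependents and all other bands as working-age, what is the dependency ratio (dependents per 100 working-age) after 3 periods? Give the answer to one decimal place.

Numbering the bands 1..5 from youngest to oldest:
— Period 1 —
Births: 1080 * 0.079 = 85, 1480 * 0.335 = 496 ⇒ total 581
Band 2: 590 * 0.989 = 584
Band 3: 2280 * 0.971 = 2214
Band 4: 1080 * 0.973 = 1051
Band 5: 1480 * 0.964 + 2160 * 0.473 = 1427 + 1022 = 2449
→ [581, 584, 2214, 1051, 2449]
— Period 2 —
Births: 2214 * 0.079 = 175, 1051 * 0.335 = 352 ⇒ total 527
Band 2: 581 * 0.989 = 575
Band 3: 584 * 0.971 = 567
Band 4: 2214 * 0.973 = 2154
Band 5: 1051 * 0.964 + 2449 * 0.473 = 1013 + 1158 = 2171
→ [527, 575, 567, 2154, 2171]
— Period 3 —
Births: 567 * 0.079 = 45, 2154 * 0.335 = 722 ⇒ total 767
Band 2: 527 * 0.989 = 521
Band 3: 575 * 0.971 = 558
Band 4: 567 * 0.973 = 552
Band 5: 2154 * 0.964 + 2171 * 0.473 = 2076 + 1027 = 3103
→ [767, 521, 558, 552, 3103]
Dependents (band 0–9 + band 40+) = 767 + 3103 = 3870; working-age = 1631; ratio = 3870/1631 × 100 = 237.3

237.3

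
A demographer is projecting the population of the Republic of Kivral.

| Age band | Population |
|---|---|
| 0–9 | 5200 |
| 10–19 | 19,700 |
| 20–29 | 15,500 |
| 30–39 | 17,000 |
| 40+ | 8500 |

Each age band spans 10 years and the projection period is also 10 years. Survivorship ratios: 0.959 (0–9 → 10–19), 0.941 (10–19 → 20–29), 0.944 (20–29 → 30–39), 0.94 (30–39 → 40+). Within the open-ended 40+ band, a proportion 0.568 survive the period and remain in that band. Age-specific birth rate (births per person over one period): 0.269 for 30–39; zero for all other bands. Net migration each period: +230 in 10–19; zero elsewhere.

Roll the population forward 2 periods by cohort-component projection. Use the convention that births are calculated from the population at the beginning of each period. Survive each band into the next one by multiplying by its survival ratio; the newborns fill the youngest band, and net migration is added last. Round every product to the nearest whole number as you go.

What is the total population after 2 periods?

Numbering the bands 1..5 from youngest to oldest:
[period 1]
Births: 17000 × 0.269 = 4573
Band 2: 5200 × 0.959 = 4987
Band 3: 19700 × 0.941 = 18538
Band 4: 15500 × 0.944 = 14632
Band 5: 17000 × 0.94 + 8500 × 0.568 = 15980 + 4828 = 20808
Net migration: Band 2 + 230 → 5217
Giving 4573 / 5217 / 18538 / 14632 / 20808.
[period 2]
Births: 14632 × 0.269 = 3936
Band 2: 4573 × 0.959 = 4386
Band 3: 5217 × 0.941 = 4909
Band 4: 18538 × 0.944 = 17500
Band 5: 14632 × 0.94 + 20808 × 0.568 = 13754 + 11819 = 25573
Net migration: Band 2 + 230 → 4616
Giving 3936 / 4616 / 4909 / 17500 / 25573.
Total after period 2: 3936 + 4616 + 4909 + 17500 + 25573 = 56534

56534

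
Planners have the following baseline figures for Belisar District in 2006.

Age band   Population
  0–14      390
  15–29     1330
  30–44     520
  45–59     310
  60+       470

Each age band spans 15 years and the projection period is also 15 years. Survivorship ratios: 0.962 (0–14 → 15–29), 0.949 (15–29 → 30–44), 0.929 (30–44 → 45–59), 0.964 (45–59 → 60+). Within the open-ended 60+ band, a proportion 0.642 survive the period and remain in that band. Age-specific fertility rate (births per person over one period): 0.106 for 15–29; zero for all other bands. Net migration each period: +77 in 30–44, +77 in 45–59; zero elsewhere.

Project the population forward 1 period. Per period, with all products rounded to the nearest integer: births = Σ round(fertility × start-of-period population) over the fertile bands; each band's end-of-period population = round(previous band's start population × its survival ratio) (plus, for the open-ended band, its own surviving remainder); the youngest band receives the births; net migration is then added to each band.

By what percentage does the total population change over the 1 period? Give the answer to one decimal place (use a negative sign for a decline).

-0.1

— Period 1 —
Births: 1330 × 0.106 = 141
15–29: 390 × 0.962 = 375
30–44: 1330 × 0.949 = 1262
45–59: 520 × 0.929 = 483
60+: 310 × 0.964 + 470 × 0.642 = 299 + 302 = 601
Net migration: 30–44 + 77 → 1339; 45–59 + 77 → 560
Giving 141 / 375 / 1339 / 560 / 601.
Total: 3020 → 3016; change = -4; percentage change = -0.1%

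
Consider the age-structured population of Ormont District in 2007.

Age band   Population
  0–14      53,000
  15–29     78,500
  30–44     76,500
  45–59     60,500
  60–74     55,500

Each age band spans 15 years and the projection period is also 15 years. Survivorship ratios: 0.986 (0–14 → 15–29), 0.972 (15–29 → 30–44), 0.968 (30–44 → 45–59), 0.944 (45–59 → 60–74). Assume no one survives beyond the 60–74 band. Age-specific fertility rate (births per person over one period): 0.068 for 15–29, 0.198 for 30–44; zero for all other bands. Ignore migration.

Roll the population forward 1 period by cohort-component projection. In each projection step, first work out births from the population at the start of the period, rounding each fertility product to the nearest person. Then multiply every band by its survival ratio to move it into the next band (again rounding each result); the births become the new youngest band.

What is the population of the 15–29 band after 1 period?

Let group 1 be 0–14 through group 5 = 60–74.
[period 1]
Births: 78500 × 0.068 = 5338 ; 76500 × 0.198 = 15147 → 20485
Group 2: 53000 × 0.986 = 52258
Group 3: 78500 × 0.972 = 76302
Group 4: 76500 × 0.968 = 74052
Group 5: 60500 × 0.944 = 57112
Population now: 0–14=20485, 15–29=52258, 30–44=76302, 45–59=74052, 60–74=57112

52258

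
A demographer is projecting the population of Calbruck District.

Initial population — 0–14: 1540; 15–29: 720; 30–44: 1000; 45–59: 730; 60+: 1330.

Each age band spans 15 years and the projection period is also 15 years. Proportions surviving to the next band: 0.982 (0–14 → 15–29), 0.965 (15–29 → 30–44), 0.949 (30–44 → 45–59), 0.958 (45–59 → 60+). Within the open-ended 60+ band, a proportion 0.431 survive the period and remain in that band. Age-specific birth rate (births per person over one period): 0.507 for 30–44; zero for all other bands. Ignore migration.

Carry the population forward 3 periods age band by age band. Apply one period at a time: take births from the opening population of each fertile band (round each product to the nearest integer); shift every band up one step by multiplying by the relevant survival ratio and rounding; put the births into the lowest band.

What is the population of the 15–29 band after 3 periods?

346

Period 1:
Births: 1000 × 0.507 = 507
15–29: 1540 × 0.982 = 1512
30–44: 720 × 0.965 = 695
45–59: 1000 × 0.949 = 949
60+: 730 × 0.958 + 1330 × 0.431 = 699 + 573 = 1272
Population now: 0–14=507, 15–29=1512, 30–44=695, 45–59=949, 60+=1272
Period 2:
Births: 695 × 0.507 = 352
15–29: 507 × 0.982 = 498
30–44: 1512 × 0.965 = 1459
45–59: 695 × 0.949 = 660
60+: 949 × 0.958 + 1272 × 0.431 = 909 + 548 = 1457
Population now: 0–14=352, 15–29=498, 30–44=1459, 45–59=660, 60+=1457
Period 3:
Births: 1459 × 0.507 = 740
15–29: 352 × 0.982 = 346
30–44: 498 × 0.965 = 481
45–59: 1459 × 0.949 = 1385
60+: 660 × 0.958 + 1457 × 0.431 = 632 + 628 = 1260
Population now: 0–14=740, 15–29=346, 30–44=481, 45–59=1385, 60+=1260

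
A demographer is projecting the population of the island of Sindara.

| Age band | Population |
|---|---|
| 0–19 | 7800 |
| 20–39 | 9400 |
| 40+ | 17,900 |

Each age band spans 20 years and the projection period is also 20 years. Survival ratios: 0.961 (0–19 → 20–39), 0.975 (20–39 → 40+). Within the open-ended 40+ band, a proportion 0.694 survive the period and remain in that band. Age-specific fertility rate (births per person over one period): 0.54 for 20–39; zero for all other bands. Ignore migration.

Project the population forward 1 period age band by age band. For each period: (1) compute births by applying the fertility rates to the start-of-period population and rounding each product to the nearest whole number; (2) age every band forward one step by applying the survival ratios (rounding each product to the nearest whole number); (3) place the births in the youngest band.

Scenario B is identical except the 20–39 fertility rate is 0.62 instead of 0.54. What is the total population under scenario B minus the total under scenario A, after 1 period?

[period 1]
Births: 9400 × 0.54 = 5076
20–39: 7800 × 0.961 = 7496
40+: 9400 × 0.975 + 17900 × 0.694 = 9165 + 12423 = 21588
End of period: [5076, 7496, 21588]
Scenario A total after 1 period: 34160
Scenario B projection —
[period 1]
Births: 9400 × 0.62 = 5828
20–39: 7800 × 0.961 = 7496
40+: 9400 × 0.975 + 17900 × 0.694 = 9165 + 12423 = 21588
End of period: [5828, 7496, 21588]
Scenario B total after 1 period: 34912
Difference B − A = 34912 − 34160 = 752

752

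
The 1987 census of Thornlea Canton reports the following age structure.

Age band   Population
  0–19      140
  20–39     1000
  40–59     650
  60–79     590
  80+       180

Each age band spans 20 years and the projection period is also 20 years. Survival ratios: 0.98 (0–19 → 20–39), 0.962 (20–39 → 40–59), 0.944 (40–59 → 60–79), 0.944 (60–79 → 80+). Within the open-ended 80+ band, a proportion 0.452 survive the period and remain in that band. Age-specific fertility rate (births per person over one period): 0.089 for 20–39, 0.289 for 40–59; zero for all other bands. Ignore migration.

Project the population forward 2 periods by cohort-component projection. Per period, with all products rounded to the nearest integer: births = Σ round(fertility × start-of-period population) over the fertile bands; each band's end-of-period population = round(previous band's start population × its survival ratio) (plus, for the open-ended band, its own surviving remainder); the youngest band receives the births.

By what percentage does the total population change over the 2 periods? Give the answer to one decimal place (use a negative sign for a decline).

Call the bands 1 to 5, youngest first.
Period 1:
Births: 1000 × 0.089 = 89 ; 650 × 0.289 = 188 → 277
Band 2: 140 × 0.98 = 137
Band 3: 1000 × 0.962 = 962
Band 4: 650 × 0.944 = 614
Band 5: 590 × 0.944 + 180 × 0.452 = 557 + 81 = 638
End of period: [277, 137, 962, 614, 638]
Period 2:
Births: 137 × 0.089 = 12 ; 962 × 0.289 = 278 → 290
Band 2: 277 × 0.98 = 271
Band 3: 137 × 0.962 = 132
Band 4: 962 × 0.944 = 908
Band 5: 614 × 0.944 + 638 × 0.452 = 580 + 288 = 868
End of period: [290, 271, 132, 908, 868]
Total: 2560 → 2469; change = -91; percentage change = -3.6%

-3.6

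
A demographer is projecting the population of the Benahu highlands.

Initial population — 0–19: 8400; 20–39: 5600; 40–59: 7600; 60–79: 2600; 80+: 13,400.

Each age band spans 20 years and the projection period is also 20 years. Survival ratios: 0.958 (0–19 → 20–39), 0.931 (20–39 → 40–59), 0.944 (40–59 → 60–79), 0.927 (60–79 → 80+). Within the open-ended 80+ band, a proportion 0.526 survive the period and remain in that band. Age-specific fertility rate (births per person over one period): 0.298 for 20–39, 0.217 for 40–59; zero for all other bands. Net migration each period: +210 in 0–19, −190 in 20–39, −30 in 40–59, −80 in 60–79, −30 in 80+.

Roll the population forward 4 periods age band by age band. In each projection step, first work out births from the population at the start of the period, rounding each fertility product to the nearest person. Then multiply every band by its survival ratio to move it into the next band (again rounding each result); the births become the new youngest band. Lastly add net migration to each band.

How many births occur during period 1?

3318

(Groups numbered youngest = 1 to oldest = 5.)
[period 1]
Births: 5600 * 0.298 = 1669, 7600 * 0.217 = 1649 ⇒ total 3318
Group 2: 8400 * 0.958 = 8047
Group 3: 5600 * 0.931 = 5214
Group 4: 7600 * 0.944 = 7174
Group 5: 2600 * 0.927 + 13400 * 0.526 = 2410 + 7048 = 9458
Net migration: Group 1 + 210 → 3528; Group 2 − 190 → 7857; Group 3 − 30 → 5184; Group 4 − 80 → 7094; Group 5 − 30 → 9428
Population now: 0–19=3528, 20–39=7857, 40–59=5184, 60–79=7094, 80+=9428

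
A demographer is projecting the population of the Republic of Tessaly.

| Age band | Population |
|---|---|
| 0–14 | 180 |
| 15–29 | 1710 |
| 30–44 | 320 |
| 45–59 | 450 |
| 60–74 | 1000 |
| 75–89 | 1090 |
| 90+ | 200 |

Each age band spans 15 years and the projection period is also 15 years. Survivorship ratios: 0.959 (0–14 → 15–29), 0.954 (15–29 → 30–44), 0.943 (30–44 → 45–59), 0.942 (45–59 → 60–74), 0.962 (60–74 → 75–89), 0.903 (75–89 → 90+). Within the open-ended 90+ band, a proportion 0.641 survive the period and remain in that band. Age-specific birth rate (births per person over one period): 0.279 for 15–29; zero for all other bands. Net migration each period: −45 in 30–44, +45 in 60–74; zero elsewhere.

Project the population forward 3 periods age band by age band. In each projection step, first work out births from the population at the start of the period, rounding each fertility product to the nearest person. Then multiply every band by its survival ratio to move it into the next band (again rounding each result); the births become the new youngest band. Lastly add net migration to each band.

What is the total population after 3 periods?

(Groups numbered youngest = 1 to oldest = 7.)
After projecting period 1:
Births: 1710 × 0.279 = 477
Group 2: 180 × 0.959 = 173
Group 3: 1710 × 0.954 = 1631
Group 4: 320 × 0.943 = 302
Group 5: 450 × 0.942 = 424
Group 6: 1000 × 0.962 = 962
Group 7: 1090 × 0.903 + 200 × 0.641 = 984 + 128 = 1112
Net migration: Group 3 − 45 → 1586; Group 5 + 45 → 469
→ [477, 173, 1586, 302, 469, 962, 1112]
After projecting period 2:
Births: 173 × 0.279 = 48
Group 2: 477 × 0.959 = 457
Group 3: 173 × 0.954 = 165
Group 4: 1586 × 0.943 = 1496
Group 5: 302 × 0.942 = 284
Group 6: 469 × 0.962 = 451
Group 7: 962 × 0.903 + 1112 × 0.641 = 869 + 713 = 1582
Net migration: Group 3 − 45 → 120; Group 5 + 45 → 329
→ [48, 457, 120, 1496, 329, 451, 1582]
After projecting period 3:
Births: 457 × 0.279 = 128
Group 2: 48 × 0.959 = 46
Group 3: 457 × 0.954 = 436
Group 4: 120 × 0.943 = 113
Group 5: 1496 × 0.942 = 1409
Group 6: 329 × 0.962 = 316
Group 7: 451 × 0.903 + 1582 × 0.641 = 407 + 1014 = 1421
Net migration: Group 3 − 45 → 391; Group 5 + 45 → 1454
→ [128, 46, 391, 113, 1454, 316, 1421]
Total after period 3: 128 + 46 + 391 + 113 + 1454 + 316 + 1421 = 3869

3869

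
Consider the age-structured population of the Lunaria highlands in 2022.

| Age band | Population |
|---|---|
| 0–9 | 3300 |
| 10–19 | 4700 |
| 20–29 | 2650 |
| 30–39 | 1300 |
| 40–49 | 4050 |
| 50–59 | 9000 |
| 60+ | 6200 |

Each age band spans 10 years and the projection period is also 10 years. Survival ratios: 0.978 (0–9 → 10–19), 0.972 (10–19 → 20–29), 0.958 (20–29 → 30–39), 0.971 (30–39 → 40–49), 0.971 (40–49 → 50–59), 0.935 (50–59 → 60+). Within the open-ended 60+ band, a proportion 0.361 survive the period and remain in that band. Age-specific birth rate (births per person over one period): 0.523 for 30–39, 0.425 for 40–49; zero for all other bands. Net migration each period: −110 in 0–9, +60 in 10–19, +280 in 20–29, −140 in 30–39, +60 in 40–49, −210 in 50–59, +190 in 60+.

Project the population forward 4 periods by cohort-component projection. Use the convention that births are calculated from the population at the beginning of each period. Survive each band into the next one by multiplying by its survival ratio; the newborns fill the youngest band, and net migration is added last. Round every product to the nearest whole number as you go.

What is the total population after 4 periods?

Period 1:
Births: 1300 * 0.523 = 680  |  4050 * 0.425 = 1721 → 2401
10–19: 3300 * 0.978 = 3227
20–29: 4700 * 0.972 = 4568
30–39: 2650 * 0.958 = 2539
40–49: 1300 * 0.971 = 1262
50–59: 4050 * 0.971 = 3933
60+: 9000 * 0.935 + 6200 * 0.361 = 8415 + 2238 = 10653
Net migration: 0–9 − 110 → 2291; 10–19 + 60 → 3287; 20–29 + 280 → 4848; 30–39 − 140 → 2399; 40–49 + 60 → 1322; 50–59 − 210 → 3723; 60+ + 190 → 10843
End of period: [2291, 3287, 4848, 2399, 1322, 3723, 10843]
Period 2:
Births: 2399 * 0.523 = 1255  |  1322 * 0.425 = 562 → 1817
10–19: 2291 * 0.978 = 2241
20–29: 3287 * 0.972 = 3195
30–39: 4848 * 0.958 = 4644
40–49: 2399 * 0.971 = 2329
50–59: 1322 * 0.971 = 1284
60+: 3723 * 0.935 + 10843 * 0.361 = 3481 + 3914 = 7395
Net migration: 0–9 − 110 → 1707; 10–19 + 60 → 2301; 20–29 + 280 → 3475; 30–39 − 140 → 4504; 40–49 + 60 → 2389; 50–59 − 210 → 1074; 60+ + 190 → 7585
End of period: [1707, 2301, 3475, 4504, 2389, 1074, 7585]
Period 3:
Births: 4504 * 0.523 = 2356  |  2389 * 0.425 = 1015 → 3371
10–19: 1707 * 0.978 = 1669
20–29: 2301 * 0.972 = 2237
30–39: 3475 * 0.958 = 3329
40–49: 4504 * 0.971 = 4373
50–59: 2389 * 0.971 = 2320
60+: 1074 * 0.935 + 7585 * 0.361 = 1004 + 2738 = 3742
Net migration: 0–9 − 110 → 3261; 10–19 + 60 → 1729; 20–29 + 280 → 2517; 30–39 − 140 → 3189; 40–49 + 60 → 4433; 50–59 − 210 → 2110; 60+ + 190 → 3932
End of period: [3261, 1729, 2517, 3189, 4433, 2110, 3932]
Period 4:
Births: 3189 * 0.523 = 1668  |  4433 * 0.425 = 1884 → 3552
10–19: 3261 * 0.978 = 3189
20–29: 1729 * 0.972 = 1681
30–39: 2517 * 0.958 = 2411
40–49: 3189 * 0.971 = 3097
50–59: 4433 * 0.971 = 4304
60+: 2110 * 0.935 + 3932 * 0.361 = 1973 + 1419 = 3392
Net migration: 0–9 − 110 → 3442; 10–19 + 60 → 3249; 20–29 + 280 → 1961; 30–39 − 140 → 2271; 40–49 + 60 → 3157; 50–59 − 210 → 4094; 60+ + 190 → 3582
End of period: [3442, 3249, 1961, 2271, 3157, 4094, 3582]
Total after period 4: 3442 + 3249 + 1961 + 2271 + 3157 + 4094 + 3582 = 21756

21756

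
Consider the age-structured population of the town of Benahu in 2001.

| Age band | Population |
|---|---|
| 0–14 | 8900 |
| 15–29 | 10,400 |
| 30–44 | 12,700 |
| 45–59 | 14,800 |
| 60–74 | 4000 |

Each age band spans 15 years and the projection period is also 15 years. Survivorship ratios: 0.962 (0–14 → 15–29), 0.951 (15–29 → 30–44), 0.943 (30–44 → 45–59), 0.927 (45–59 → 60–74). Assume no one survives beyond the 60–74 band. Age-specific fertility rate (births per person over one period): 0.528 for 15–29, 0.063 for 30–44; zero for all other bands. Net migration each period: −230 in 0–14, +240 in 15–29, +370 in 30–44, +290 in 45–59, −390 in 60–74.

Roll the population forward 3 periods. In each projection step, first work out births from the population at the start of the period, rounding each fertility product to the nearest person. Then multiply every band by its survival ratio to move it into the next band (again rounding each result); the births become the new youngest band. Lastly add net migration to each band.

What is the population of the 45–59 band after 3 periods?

8533

Numbering the bands 1..5 from youngest to oldest:
[period 1]
Births: 10400 × 0.528 = 5491 ; 12700 × 0.063 = 800 — total 6291
Band 2: 8900 × 0.962 = 8562
Band 3: 10400 × 0.951 = 9890
Band 4: 12700 × 0.943 = 11976
Band 5: 14800 × 0.927 = 13720
Net migration: Band 1 − 230 → 6061; Band 2 + 240 → 8802; Band 3 + 370 → 10260; Band 4 + 290 → 12266; Band 5 − 390 → 13330
End of period: [6061, 8802, 10260, 12266, 13330]
[period 2]
Births: 8802 × 0.528 = 4647 ; 10260 × 0.063 = 646 — total 5293
Band 2: 6061 × 0.962 = 5831
Band 3: 8802 × 0.951 = 8371
Band 4: 10260 × 0.943 = 9675
Band 5: 12266 × 0.927 = 11371
Net migration: Band 1 − 230 → 5063; Band 2 + 240 → 6071; Band 3 + 370 → 8741; Band 4 + 290 → 9965; Band 5 − 390 → 10981
End of period: [5063, 6071, 8741, 9965, 10981]
[period 3]
Births: 6071 × 0.528 = 3205 ; 8741 × 0.063 = 551 — total 3756
Band 2: 5063 × 0.962 = 4871
Band 3: 6071 × 0.951 = 5774
Band 4: 8741 × 0.943 = 8243
Band 5: 9965 × 0.927 = 9238
Net migration: Band 1 − 230 → 3526; Band 2 + 240 → 5111; Band 3 + 370 → 6144; Band 4 + 290 → 8533; Band 5 − 390 → 8848
End of period: [3526, 5111, 6144, 8533, 8848]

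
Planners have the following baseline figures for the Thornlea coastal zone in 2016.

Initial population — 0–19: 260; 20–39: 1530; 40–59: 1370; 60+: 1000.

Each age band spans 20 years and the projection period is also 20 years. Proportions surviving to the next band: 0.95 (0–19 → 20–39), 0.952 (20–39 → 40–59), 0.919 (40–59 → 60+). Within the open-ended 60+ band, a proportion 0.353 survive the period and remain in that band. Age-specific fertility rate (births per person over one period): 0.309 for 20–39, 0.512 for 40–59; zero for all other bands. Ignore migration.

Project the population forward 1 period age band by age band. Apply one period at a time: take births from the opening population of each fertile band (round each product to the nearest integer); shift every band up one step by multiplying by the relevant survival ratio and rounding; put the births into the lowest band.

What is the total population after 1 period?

Period 1.
Births: 1530 × 0.309 = 473 ; 1370 × 0.512 = 701 → total 1174
20–39: 260 × 0.95 = 247
40–59: 1530 × 0.952 = 1457
60+: 1370 × 0.919 + 1000 × 0.353 = 1259 + 353 = 1612
→ [1174, 247, 1457, 1612]
Total after period 1: 1174 + 247 + 1457 + 1612 = 4490

4490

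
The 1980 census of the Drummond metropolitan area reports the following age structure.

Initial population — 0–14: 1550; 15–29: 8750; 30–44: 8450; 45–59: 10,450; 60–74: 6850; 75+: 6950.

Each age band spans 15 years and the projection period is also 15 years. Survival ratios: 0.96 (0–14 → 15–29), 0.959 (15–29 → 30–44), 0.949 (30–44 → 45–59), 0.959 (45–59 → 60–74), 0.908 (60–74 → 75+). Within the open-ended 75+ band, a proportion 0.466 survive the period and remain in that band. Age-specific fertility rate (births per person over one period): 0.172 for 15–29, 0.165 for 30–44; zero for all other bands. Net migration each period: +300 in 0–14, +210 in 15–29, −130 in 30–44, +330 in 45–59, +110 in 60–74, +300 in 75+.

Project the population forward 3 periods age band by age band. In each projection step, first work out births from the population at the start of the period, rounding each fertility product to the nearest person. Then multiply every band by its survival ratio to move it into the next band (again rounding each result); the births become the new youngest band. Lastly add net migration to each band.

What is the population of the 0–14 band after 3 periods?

1111

After projecting period 1:
Births: 8750 × 0.172 = 1505, 8450 × 0.165 = 1394 — total 2899
15–29: 1550 × 0.96 = 1488
30–44: 8750 × 0.959 = 8391
45–59: 8450 × 0.949 = 8019
60–74: 10450 × 0.959 = 10022
75+: 6850 × 0.908 + 6950 × 0.466 = 6220 + 3239 = 9459
Net migration: 0–14 + 300 → 3199; 15–29 + 210 → 1698; 30–44 − 130 → 8261; 45–59 + 330 → 8349; 60–74 + 110 → 10132; 75+ + 300 → 9759
End of period: [3199, 1698, 8261, 8349, 10132, 9759]
After projecting period 2:
Births: 1698 × 0.172 = 292, 8261 × 0.165 = 1363 — total 1655
15–29: 3199 × 0.96 = 3071
30–44: 1698 × 0.959 = 1628
45–59: 8261 × 0.949 = 7840
60–74: 8349 × 0.959 = 8007
75+: 10132 × 0.908 + 9759 × 0.466 = 9200 + 4548 = 13748
Net migration: 0–14 + 300 → 1955; 15–29 + 210 → 3281; 30–44 − 130 → 1498; 45–59 + 330 → 8170; 60–74 + 110 → 8117; 75+ + 300 → 14048
End of period: [1955, 3281, 1498, 8170, 8117, 14048]
After projecting period 3:
Births: 3281 × 0.172 = 564, 1498 × 0.165 = 247 — total 811
15–29: 1955 × 0.96 = 1877
30–44: 3281 × 0.959 = 3146
45–59: 1498 × 0.949 = 1422
60–74: 8170 × 0.959 = 7835
75+: 8117 × 0.908 + 14048 × 0.466 = 7370 + 6546 = 13916
Net migration: 0–14 + 300 → 1111; 15–29 + 210 → 2087; 30–44 − 130 → 3016; 45–59 + 330 → 1752; 60–74 + 110 → 7945; 75+ + 300 → 14216
End of period: [1111, 2087, 3016, 1752, 7945, 14216]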